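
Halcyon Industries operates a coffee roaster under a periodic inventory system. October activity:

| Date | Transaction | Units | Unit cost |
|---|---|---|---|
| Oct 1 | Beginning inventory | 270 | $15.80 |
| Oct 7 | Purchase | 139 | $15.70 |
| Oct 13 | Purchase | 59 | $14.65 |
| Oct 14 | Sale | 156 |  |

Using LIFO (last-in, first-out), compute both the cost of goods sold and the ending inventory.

COGS = $2,387.25; ending inventory = $4,925.40

Oct 14, 156 sold [LIFO — newest first]: 59 @ $14.65 + 97 @ $15.70 = $2,387.25
Ending inventory: 270 @ $15.80 + 42 @ $15.70 = $4,925.40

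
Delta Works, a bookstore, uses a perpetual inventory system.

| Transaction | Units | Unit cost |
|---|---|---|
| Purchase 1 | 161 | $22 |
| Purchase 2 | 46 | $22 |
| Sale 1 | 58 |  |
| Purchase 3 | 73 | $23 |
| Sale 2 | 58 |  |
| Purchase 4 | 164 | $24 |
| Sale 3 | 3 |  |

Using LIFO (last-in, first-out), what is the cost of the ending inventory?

Ending inventory = $7,487

Sale 1 (58) [LIFO — newest first]: 46 @ $22 + 12 @ $22 = $1,276
Sale 2 (58) [LIFO — newest first]: 58 @ $23 = $1,334
Sale 3 (3) [LIFO — newest first]: 3 @ $24 = $72
Total COGS = $1,276 + $1,334 + $72 = $2,682
Ending inventory: 149 @ $22 + 15 @ $23 + 161 @ $24 = $7,487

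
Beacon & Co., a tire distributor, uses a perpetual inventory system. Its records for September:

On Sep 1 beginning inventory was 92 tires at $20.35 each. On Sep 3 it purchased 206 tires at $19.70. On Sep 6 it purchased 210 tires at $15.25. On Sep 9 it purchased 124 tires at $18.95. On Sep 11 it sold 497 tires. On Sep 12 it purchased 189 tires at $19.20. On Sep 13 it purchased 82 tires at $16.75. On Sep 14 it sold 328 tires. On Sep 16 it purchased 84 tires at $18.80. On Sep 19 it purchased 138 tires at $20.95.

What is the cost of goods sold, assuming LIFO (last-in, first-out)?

Sep 11, 497 sold [LIFO — newest first]: 124 @ $18.95 + 210 @ $15.25 + 163 @ $19.70 = $8,763.40
Sep 14, 328 sold [LIFO — newest first]: 82 @ $16.75 + 189 @ $19.20 + 43 @ $19.70 + 14 @ $20.35 = $6,134.30
Total COGS = $8,763.40 + $6,134.30 = $14,897.70
Ending inventory: 78 @ $20.35 + 84 @ $18.80 + 138 @ $20.95 = $6,057.60

COGS = $14,897.70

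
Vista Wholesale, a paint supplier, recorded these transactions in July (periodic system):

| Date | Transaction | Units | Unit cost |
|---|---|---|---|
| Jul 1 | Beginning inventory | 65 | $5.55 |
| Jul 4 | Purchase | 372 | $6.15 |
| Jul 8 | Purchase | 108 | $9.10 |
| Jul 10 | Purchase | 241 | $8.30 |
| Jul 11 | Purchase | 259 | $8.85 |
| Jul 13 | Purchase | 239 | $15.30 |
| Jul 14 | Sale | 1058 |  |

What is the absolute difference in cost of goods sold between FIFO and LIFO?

$2,106.90

FIFO COGS: 65 @ $5.55 + 372 @ $6.15 + 108 @ $9.10 + 241 @ $8.30 + 259 @ $8.85 + 13 @ $15.30 = $8,122.70
LIFO COGS: 239 @ $15.30 + 259 @ $8.85 + 241 @ $8.30 + 108 @ $9.10 + 211 @ $6.15 = $10,229.60
Difference = |$8,122.70 − $10,229.60| = $2,106.90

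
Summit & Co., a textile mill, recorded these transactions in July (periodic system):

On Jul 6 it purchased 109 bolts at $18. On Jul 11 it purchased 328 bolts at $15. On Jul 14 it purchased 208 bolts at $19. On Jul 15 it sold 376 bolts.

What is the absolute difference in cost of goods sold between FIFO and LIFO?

$505

FIFO COGS: 109 @ $18 + 267 @ $15 = $5,967
LIFO COGS: 208 @ $19 + 168 @ $15 = $6,472
Difference = |$5,967 − $6,472| = $505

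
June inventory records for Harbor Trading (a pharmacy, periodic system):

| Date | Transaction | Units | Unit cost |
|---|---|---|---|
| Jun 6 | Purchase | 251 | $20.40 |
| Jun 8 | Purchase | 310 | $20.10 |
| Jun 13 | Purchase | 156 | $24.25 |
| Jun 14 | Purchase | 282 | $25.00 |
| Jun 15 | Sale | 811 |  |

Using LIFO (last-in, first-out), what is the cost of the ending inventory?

Ending inventory = $3,835.20

Jun 15, 811 sold [LIFO — newest first]: 282 @ $25.00 + 156 @ $24.25 + 310 @ $20.10 + 63 @ $20.40 = $18,349.20
Ending inventory: 188 @ $20.40 = $3,835.20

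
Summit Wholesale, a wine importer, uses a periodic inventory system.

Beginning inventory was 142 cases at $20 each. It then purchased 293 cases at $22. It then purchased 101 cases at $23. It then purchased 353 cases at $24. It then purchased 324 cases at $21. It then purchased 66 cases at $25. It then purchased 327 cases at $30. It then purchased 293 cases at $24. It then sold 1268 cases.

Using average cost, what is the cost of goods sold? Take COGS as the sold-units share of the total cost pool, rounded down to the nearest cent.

COGS = $30,299.12

Sale 1, sell 1268: 1268/1899 × $45,377.00 → $30,299.12
Ending inventory (cost pool remaining) = $15,077.88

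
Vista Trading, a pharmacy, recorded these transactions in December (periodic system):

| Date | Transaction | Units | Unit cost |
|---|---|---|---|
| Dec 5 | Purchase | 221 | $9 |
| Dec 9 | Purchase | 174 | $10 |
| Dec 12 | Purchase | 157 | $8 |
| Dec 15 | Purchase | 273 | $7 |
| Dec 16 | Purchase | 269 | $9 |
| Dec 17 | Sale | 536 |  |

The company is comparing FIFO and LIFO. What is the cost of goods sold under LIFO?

FIFO COGS: 221 @ $9 + 174 @ $10 + 141 @ $8 = $4,857
LIFO COGS: 269 @ $9 + 267 @ $7 = $4,290

COGS = $4,290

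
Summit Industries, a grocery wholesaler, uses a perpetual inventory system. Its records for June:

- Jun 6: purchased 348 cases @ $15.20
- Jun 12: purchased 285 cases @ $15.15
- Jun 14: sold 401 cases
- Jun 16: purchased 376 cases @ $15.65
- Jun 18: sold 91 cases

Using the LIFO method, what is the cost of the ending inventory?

Jun 14, 401 sold [LIFO — newest first]: 285 @ $15.15 + 116 @ $15.20 = $6,080.95
Jun 18, 91 sold [LIFO — newest first]: 91 @ $15.65 = $1,424.15
Total COGS = $6,080.95 + $1,424.15 = $7,505.10
Ending inventory: 232 @ $15.20 + 285 @ $15.65 = $7,986.65

Ending inventory = $7,986.65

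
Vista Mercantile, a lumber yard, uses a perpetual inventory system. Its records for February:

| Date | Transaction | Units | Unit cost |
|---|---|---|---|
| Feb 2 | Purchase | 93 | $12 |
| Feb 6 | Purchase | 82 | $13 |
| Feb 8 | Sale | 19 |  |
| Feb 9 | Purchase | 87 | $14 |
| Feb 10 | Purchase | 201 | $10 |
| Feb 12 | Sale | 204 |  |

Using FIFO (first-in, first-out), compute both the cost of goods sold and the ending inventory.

Feb 8, 19 sold [FIFO — oldest first]: 19 @ $12 = $228
Feb 12, 204 sold [FIFO — oldest first]: 74 @ $12 + 82 @ $13 + 48 @ $14 = $2,626
Total COGS = $228 + $2,626 = $2,854
Ending inventory: 39 @ $14 + 201 @ $10 = $2,556

COGS = $2,854; ending inventory = $2,556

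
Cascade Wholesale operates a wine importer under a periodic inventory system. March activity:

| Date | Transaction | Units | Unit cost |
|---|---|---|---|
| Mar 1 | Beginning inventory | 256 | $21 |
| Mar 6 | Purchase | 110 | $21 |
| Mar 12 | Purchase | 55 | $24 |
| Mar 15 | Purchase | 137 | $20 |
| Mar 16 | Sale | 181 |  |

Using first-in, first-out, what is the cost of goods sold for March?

Mar 16, 181 sold [FIFO — oldest first]: 181 @ $21 = $3,801
Ending inventory: 75 @ $21 + 110 @ $21 + 55 @ $24 + 137 @ $20 = $7,945
Check: goods available $11,746 = COGS $3,801 + ending $7,945

COGS = $3,801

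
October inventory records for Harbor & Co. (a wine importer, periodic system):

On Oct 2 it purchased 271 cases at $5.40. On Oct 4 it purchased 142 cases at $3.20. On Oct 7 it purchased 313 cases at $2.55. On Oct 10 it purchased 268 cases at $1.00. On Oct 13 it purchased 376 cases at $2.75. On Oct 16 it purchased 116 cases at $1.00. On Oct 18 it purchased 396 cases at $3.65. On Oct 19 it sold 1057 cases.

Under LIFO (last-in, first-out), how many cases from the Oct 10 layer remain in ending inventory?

Oct 19, 1057 sold [LIFO — newest first]: 396 @ $3.65 + 116 @ $1.00 + 376 @ $2.75 + 169 @ $1.00 = $2,764.40
Ending inventory: 271 @ $5.40 + 142 @ $3.20 + 313 @ $2.55 + 99 @ $1.00 = $2,814.95

99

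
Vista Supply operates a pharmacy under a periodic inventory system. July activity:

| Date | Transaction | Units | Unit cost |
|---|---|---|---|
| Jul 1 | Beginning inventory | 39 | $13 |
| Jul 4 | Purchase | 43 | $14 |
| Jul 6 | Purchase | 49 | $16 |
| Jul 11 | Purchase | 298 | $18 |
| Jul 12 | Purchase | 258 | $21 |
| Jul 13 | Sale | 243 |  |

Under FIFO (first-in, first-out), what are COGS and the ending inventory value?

Jul 13, 243 sold [FIFO — oldest first]: 39 @ $13 + 43 @ $14 + 49 @ $16 + 112 @ $18 = $3,909
Ending inventory: 186 @ $18 + 258 @ $21 = $8,766
Check: goods available $12,675 = COGS $3,909 + ending $8,766

COGS = $3,909; ending inventory = $8,766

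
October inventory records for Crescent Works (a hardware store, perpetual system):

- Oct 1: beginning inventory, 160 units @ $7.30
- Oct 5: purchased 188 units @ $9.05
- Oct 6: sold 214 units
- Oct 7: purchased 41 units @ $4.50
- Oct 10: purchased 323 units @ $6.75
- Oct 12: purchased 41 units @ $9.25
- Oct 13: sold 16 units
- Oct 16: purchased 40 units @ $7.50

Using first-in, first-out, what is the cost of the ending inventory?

Oct 6, 214 sold [FIFO — oldest first]: 160 @ $7.30 + 54 @ $9.05 = $1,656.70
Oct 13, 16 sold [FIFO — oldest first]: 16 @ $9.05 = $144.80
Total COGS = $1,656.70 + $144.80 = $1,801.50
Ending inventory: 118 @ $9.05 + 41 @ $4.50 + 323 @ $6.75 + 41 @ $9.25 + 40 @ $7.50 = $4,111.90

Ending inventory = $4,111.90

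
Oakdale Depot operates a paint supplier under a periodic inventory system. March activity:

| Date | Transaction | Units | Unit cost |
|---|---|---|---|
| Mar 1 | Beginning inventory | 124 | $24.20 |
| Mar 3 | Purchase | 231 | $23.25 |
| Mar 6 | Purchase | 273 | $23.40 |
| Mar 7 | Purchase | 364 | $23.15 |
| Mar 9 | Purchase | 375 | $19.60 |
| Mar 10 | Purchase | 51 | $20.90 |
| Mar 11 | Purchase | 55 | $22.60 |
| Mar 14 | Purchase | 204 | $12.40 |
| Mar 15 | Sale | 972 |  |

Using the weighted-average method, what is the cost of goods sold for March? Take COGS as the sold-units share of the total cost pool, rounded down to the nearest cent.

COGS = $20,503.49

Mar 15, sell 972: 972/1677 × $35,374.85 → $20,503.49
Ending inventory (cost pool remaining) = $14,871.36
Check: goods available $35,374.85 = COGS $20,503.49 + ending $14,871.36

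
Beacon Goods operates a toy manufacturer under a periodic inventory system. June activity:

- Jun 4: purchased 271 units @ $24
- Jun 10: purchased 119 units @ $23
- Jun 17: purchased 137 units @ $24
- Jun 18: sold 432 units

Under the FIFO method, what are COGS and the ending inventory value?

COGS = $10,249; ending inventory = $2,280

Jun 18, 432 sold [FIFO — oldest first]: 271 @ $24 + 119 @ $23 + 42 @ $24 = $10,249
Ending inventory: 95 @ $24 = $2,280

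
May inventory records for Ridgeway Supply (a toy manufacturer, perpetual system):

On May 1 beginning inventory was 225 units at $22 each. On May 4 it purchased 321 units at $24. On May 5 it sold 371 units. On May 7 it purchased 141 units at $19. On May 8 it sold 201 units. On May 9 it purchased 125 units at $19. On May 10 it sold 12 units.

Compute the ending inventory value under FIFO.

Ending inventory = $4,332

May 5, 371 sold [FIFO — oldest first]: 225 @ $22 + 146 @ $24 = $8,454
May 8, 201 sold [FIFO — oldest first]: 175 @ $24 + 26 @ $19 = $4,694
May 10, 12 sold [FIFO — oldest first]: 12 @ $19 = $228
Total COGS = $8,454 + $4,694 + $228 = $13,376
Ending inventory: 103 @ $19 + 125 @ $19 = $4,332
Check: goods available $17,708 = COGS $13,376 + ending $4,332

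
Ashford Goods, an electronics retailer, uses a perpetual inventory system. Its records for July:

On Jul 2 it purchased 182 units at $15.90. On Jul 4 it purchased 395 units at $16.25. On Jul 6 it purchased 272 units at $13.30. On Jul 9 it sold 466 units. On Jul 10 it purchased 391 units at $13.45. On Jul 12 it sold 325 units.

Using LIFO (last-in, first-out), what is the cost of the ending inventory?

Jul 9, 466 sold [LIFO — newest first]: 272 @ $13.30 + 194 @ $16.25 = $6,770.10
Jul 12, 325 sold [LIFO — newest first]: 325 @ $13.45 = $4,371.25
Total COGS = $6,770.10 + $4,371.25 = $11,141.35
Ending inventory: 182 @ $15.90 + 201 @ $16.25 + 66 @ $13.45 = $7,047.75

Ending inventory = $7,047.75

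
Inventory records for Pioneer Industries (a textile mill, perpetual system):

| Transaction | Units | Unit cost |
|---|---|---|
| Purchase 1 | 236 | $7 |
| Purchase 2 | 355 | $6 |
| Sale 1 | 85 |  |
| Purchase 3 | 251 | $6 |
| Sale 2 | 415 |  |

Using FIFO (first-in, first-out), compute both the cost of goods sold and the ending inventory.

Sale 1 (85) [FIFO — oldest first]: 85 @ $7 = $595
Sale 2 (415) [FIFO — oldest first]: 151 @ $7 + 264 @ $6 = $2,641
Total COGS = $595 + $2,641 = $3,236
Ending inventory: 91 @ $6 + 251 @ $6 = $2,052

COGS = $3,236; ending inventory = $2,052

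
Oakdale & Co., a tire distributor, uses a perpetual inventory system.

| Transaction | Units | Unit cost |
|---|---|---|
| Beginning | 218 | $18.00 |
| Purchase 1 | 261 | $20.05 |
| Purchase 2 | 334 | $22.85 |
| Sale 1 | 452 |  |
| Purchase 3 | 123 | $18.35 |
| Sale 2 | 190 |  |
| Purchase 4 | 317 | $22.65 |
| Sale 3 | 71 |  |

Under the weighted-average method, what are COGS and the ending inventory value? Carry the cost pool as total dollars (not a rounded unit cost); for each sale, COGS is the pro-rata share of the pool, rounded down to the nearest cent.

COGS = $14,666.47; ending inventory = $11,559.58

After Beginning: 218 on hand, pool $3,924.00 (≈ $18.0000 each)
After Purchase 1: 479 on hand, pool $9,157.05 (≈ $19.1170 each)
After Purchase 2: 813 on hand, pool $16,788.95 (≈ $20.6506 each)
Sale 1, sell 452: 452/813 × $16,788.95 → $9,334.07
After Purchase 3: 484 on hand, pool $9,711.93 (≈ $20.0660 each)
Sale 2, sell 190: 190/484 × $9,711.93 → $3,812.53
After Purchase 4: 611 on hand, pool $13,079.45 (≈ $21.4066 each)
Sale 3, sell 71: 71/611 × $13,079.45 → $1,519.87
Total COGS = $9,334.07 + $3,812.53 + $1,519.87 = $14,666.47
Ending inventory (cost pool remaining) = $11,559.58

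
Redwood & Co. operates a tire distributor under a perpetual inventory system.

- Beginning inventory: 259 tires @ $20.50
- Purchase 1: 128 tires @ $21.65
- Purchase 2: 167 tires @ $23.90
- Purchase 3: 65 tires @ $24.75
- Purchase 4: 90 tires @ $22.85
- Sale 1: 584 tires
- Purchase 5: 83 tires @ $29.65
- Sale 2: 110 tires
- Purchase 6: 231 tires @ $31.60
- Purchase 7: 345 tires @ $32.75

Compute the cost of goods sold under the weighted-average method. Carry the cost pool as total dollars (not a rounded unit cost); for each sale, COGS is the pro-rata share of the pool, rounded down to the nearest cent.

After Beginning: 259 on hand, pool $5,309.50 (≈ $20.5000 each)
After Purchase 1: 387 on hand, pool $8,080.70 (≈ $20.8804 each)
After Purchase 2: 554 on hand, pool $12,072.00 (≈ $21.7906 each)
After Purchase 3: 619 on hand, pool $13,680.75 (≈ $22.1014 each)
After Purchase 4: 709 on hand, pool $15,737.25 (≈ $22.1964 each)
Sale 1, sell 584: 584/709 × $15,737.25 → $12,962.69
After Purchase 5: 208 on hand, pool $5,235.51 (≈ $25.1707 each)
Sale 2, sell 110: 110/208 × $5,235.51 → $2,768.77
After Purchase 6: 329 on hand, pool $9,766.34 (≈ $29.6849 each)
After Purchase 7: 674 on hand, pool $21,065.09 (≈ $31.2538 each)
Total COGS = $12,962.69 + $2,768.77 = $15,731.46
Ending inventory (cost pool remaining) = $21,065.09

COGS = $15,731.46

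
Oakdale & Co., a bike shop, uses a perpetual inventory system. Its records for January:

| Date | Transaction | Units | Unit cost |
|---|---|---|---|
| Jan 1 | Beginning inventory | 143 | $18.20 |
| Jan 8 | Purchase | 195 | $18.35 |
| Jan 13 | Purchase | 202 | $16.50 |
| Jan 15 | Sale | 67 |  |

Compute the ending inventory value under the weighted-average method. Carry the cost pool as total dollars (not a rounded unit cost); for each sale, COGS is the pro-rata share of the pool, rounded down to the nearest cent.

After Jan 1: 143 on hand, pool $2,602.60 (≈ $18.2000 each)
After Jan 8: 338 on hand, pool $6,180.85 (≈ $18.2865 each)
After Jan 13: 540 on hand, pool $9,513.85 (≈ $17.6182 each)
Jan 15, sell 67: 67/540 × $9,513.85 → $1,180.42
Ending inventory (cost pool remaining) = $8,333.43

Ending inventory = $8,333.43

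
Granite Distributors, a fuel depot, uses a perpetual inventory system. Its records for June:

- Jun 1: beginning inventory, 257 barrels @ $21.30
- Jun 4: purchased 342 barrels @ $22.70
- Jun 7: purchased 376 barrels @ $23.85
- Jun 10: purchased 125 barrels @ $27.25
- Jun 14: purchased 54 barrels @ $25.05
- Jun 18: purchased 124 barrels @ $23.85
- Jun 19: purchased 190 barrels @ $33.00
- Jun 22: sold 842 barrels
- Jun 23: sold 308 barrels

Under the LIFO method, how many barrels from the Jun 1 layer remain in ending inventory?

Jun 22, 842 sold [LIFO — newest first]: 190 @ $33.00 + 124 @ $23.85 + 54 @ $25.05 + 125 @ $27.25 + 349 @ $23.85 = $22,310.00
Jun 23, 308 sold [LIFO — newest first]: 27 @ $23.85 + 281 @ $22.70 = $7,022.65
Total COGS = $22,310.00 + $7,022.65 = $29,332.65
Ending inventory: 257 @ $21.30 + 61 @ $22.70 = $6,858.80

257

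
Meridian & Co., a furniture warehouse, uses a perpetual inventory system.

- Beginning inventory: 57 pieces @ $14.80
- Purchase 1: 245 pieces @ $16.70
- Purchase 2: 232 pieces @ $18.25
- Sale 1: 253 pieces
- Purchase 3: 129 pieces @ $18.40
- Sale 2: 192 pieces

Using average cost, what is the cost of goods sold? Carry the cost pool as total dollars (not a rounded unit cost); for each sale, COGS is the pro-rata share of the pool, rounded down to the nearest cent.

COGS = $7,715.18

After Beginning: 57 on hand, pool $843.60 (≈ $14.8000 each)
After Purchase 1: 302 on hand, pool $4,935.10 (≈ $16.3414 each)
After Purchase 2: 534 on hand, pool $9,169.10 (≈ $17.1706 each)
Sale 1, sell 253: 253/534 × $9,169.10 → $4,344.16
After Purchase 3: 410 on hand, pool $7,198.54 (≈ $17.5574 each)
Sale 2, sell 192: 192/410 × $7,198.54 → $3,371.02
Total COGS = $4,344.16 + $3,371.02 = $7,715.18
Ending inventory (cost pool remaining) = $3,827.52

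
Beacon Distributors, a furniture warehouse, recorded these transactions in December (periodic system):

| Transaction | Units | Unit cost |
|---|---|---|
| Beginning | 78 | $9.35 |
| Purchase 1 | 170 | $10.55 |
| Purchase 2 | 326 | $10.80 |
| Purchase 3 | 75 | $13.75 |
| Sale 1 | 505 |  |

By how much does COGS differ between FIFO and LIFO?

FIFO COGS: 78 @ $9.35 + 170 @ $10.55 + 257 @ $10.80 = $5,298.40
LIFO COGS: 75 @ $13.75 + 326 @ $10.80 + 104 @ $10.55 = $5,649.25
Difference = |$5,298.40 − $5,649.25| = $350.85

$350.85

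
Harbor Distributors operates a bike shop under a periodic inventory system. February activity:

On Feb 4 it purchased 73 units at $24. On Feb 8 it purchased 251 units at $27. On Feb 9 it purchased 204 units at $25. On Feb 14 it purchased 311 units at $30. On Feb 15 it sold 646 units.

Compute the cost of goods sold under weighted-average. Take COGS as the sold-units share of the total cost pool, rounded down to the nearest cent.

COGS = $17,677.60

Feb 15, sell 646: 646/839 × $22,959.00 → $17,677.60
Ending inventory (cost pool remaining) = $5,281.40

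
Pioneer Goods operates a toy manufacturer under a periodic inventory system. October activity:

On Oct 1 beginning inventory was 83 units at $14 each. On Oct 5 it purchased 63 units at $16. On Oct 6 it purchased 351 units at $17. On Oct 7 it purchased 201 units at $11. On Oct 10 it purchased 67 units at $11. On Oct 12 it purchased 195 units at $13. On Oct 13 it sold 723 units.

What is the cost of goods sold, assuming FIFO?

COGS = $10,623

Oct 13, 723 sold [FIFO — oldest first]: 83 @ $14 + 63 @ $16 + 351 @ $17 + 201 @ $11 + 25 @ $11 = $10,623
Ending inventory: 42 @ $11 + 195 @ $13 = $2,997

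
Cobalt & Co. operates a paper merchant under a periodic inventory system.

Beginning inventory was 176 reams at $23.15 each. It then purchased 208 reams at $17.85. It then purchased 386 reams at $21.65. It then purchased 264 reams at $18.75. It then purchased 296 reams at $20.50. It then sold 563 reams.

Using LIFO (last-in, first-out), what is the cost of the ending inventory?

Sale 1 (563) [LIFO — newest first]: 296 @ $20.50 + 264 @ $18.75 + 3 @ $21.65 = $11,082.95
Ending inventory: 176 @ $23.15 + 208 @ $17.85 + 383 @ $21.65 = $16,079.15
Check: goods available $27,162.10 = COGS $11,082.95 + ending $16,079.15

Ending inventory = $16,079.15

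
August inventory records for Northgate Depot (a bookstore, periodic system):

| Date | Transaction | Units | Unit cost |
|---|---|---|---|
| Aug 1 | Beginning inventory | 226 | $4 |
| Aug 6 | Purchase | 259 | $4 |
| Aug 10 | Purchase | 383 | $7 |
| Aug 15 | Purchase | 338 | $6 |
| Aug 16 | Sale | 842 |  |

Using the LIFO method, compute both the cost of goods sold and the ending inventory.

COGS = $5,193; ending inventory = $1,456

Aug 16, 842 sold [LIFO — newest first]: 338 @ $6 + 383 @ $7 + 121 @ $4 = $5,193
Ending inventory: 226 @ $4 + 138 @ $4 = $1,456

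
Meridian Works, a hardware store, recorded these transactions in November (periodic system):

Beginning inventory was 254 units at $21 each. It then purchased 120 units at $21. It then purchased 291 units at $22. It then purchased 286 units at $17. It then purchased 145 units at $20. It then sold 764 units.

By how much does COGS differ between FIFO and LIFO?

FIFO COGS: 254 @ $21 + 120 @ $21 + 291 @ $22 + 99 @ $17 = $15,939
LIFO COGS: 145 @ $20 + 286 @ $17 + 291 @ $22 + 42 @ $21 = $15,046
Difference = |$15,939 − $15,046| = $893

$893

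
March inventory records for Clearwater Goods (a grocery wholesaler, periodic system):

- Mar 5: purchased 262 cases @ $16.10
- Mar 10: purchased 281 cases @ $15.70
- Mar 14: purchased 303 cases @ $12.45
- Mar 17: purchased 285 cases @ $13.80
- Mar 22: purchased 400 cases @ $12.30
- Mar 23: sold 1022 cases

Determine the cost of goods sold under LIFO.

Mar 23, 1022 sold [LIFO — newest first]: 400 @ $12.30 + 285 @ $13.80 + 303 @ $12.45 + 34 @ $15.70 = $13,159.15
Ending inventory: 262 @ $16.10 + 247 @ $15.70 = $8,096.10

COGS = $13,159.15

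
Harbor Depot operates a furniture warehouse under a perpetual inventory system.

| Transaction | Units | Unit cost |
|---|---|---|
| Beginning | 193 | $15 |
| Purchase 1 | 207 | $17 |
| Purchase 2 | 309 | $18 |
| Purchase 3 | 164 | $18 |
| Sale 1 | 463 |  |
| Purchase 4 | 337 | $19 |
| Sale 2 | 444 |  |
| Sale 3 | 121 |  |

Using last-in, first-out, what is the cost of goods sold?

COGS = $18,601

Sale 1 (463) [LIFO — newest first]: 164 @ $18 + 299 @ $18 = $8,334
Sale 2 (444) [LIFO — newest first]: 337 @ $19 + 10 @ $18 + 97 @ $17 = $8,232
Sale 3 (121) [LIFO — newest first]: 110 @ $17 + 11 @ $15 = $2,035
Total COGS = $8,334 + $8,232 + $2,035 = $18,601
Ending inventory: 182 @ $15 = $2,730
Check: goods available $21,331 = COGS $18,601 + ending $2,730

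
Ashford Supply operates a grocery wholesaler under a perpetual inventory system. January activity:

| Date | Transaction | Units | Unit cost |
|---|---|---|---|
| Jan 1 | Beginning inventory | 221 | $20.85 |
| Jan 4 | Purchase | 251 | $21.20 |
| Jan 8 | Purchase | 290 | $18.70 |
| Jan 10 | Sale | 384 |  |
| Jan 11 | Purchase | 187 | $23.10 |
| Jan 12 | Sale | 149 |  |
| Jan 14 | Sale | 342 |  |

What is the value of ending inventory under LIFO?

Jan 10, 384 sold [LIFO — newest first]: 290 @ $18.70 + 94 @ $21.20 = $7,415.80
Jan 12, 149 sold [LIFO — newest first]: 149 @ $23.10 = $3,441.90
Jan 14, 342 sold [LIFO — newest first]: 38 @ $23.10 + 157 @ $21.20 + 147 @ $20.85 = $7,271.15
Total COGS = $7,415.80 + $3,441.90 + $7,271.15 = $18,128.85
Ending inventory: 74 @ $20.85 = $1,542.90

Ending inventory = $1,542.90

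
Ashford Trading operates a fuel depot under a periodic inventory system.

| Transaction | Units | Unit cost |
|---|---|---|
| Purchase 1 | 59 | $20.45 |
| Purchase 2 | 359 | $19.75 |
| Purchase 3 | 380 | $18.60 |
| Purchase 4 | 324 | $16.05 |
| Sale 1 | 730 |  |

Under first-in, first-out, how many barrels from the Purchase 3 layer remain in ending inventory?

68

Sale 1 (730) [FIFO — oldest first]: 59 @ $20.45 + 359 @ $19.75 + 312 @ $18.60 = $14,100.00
Ending inventory: 68 @ $18.60 + 324 @ $16.05 = $6,465.00
Check: goods available $20,565.00 = COGS $14,100.00 + ending $6,465.00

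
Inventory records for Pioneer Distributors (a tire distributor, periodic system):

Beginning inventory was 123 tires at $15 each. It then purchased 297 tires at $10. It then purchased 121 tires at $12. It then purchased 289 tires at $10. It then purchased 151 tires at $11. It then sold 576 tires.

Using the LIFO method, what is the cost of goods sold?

Sale 1 (576) [LIFO — newest first]: 151 @ $11 + 289 @ $10 + 121 @ $12 + 15 @ $10 = $6,153
Ending inventory: 123 @ $15 + 282 @ $10 = $4,665

COGS = $6,153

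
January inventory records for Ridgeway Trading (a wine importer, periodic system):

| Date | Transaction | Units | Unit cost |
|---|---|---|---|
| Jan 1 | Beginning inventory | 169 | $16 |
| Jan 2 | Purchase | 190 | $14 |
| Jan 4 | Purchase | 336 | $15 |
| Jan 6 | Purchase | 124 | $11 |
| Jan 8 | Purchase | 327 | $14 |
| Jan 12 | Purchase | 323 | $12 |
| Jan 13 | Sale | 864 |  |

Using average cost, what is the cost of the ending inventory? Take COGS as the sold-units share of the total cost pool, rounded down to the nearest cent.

Ending inventory = $8,328.33

Jan 13, sell 864: 864/1469 × $20,222.00 → $11,893.67
Ending inventory (cost pool remaining) = $8,328.33
Check: goods available $20,222.00 = COGS $11,893.67 + ending $8,328.33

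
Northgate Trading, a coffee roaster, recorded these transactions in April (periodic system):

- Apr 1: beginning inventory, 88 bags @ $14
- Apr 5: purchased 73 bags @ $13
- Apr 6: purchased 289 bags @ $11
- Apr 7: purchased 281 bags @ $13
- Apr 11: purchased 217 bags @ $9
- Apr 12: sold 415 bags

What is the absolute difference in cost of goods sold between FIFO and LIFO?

FIFO COGS: 88 @ $14 + 73 @ $13 + 254 @ $11 = $4,975
LIFO COGS: 217 @ $9 + 198 @ $13 = $4,527
Difference = |$4,975 − $4,527| = $448

$448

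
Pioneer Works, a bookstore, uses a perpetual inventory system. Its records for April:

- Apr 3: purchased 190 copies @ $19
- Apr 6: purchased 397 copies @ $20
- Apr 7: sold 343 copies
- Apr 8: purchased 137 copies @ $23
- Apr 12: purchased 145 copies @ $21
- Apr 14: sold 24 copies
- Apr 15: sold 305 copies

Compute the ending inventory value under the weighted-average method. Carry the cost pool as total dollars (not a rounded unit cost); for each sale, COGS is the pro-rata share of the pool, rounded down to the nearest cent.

Ending inventory = $4,118.67

After Apr 3: 190 on hand, pool $3,610.00 (≈ $19.0000 each)
After Apr 6: 587 on hand, pool $11,550.00 (≈ $19.6763 each)
Apr 7, sell 343: 343/587 × $11,550.00 → $6,748.97
After Apr 8: 381 on hand, pool $7,952.03 (≈ $20.8715 each)
After Apr 12: 526 on hand, pool $10,997.03 (≈ $20.9069 each)
Apr 14, sell 24: 24/526 × $10,997.03 → $501.76
Apr 15, sell 305: 305/502 × $10,495.27 → $6,376.60
Total COGS = $6,748.97 + $501.76 + $6,376.60 = $13,627.33
Ending inventory (cost pool remaining) = $4,118.67
Check: goods available $17,746.00 = COGS $13,627.33 + ending $4,118.67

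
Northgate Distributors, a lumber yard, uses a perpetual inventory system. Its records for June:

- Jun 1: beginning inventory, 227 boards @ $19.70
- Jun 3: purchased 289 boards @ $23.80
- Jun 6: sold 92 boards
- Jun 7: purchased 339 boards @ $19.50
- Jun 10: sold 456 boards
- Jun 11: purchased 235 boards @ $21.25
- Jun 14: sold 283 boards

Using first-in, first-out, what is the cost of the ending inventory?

Jun 6, 92 sold [FIFO — oldest first]: 92 @ $19.70 = $1,812.40
Jun 10, 456 sold [FIFO — oldest first]: 135 @ $19.70 + 289 @ $23.80 + 32 @ $19.50 = $10,161.70
Jun 14, 283 sold [FIFO — oldest first]: 283 @ $19.50 = $5,518.50
Total COGS = $1,812.40 + $10,161.70 + $5,518.50 = $17,492.60
Ending inventory: 24 @ $19.50 + 235 @ $21.25 = $5,461.75

Ending inventory = $5,461.75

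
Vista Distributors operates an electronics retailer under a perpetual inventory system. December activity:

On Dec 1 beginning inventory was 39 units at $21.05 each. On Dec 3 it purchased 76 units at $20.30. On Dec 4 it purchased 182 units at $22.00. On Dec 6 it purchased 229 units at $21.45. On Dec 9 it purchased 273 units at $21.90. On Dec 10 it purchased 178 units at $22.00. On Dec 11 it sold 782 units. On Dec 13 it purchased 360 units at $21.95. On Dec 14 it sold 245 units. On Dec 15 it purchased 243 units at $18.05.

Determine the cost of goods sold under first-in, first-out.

COGS = $22,272.00

Dec 11, 782 sold [FIFO — oldest first]: 39 @ $21.05 + 76 @ $20.30 + 182 @ $22.00 + 229 @ $21.45 + 256 @ $21.90 = $16,886.20
Dec 14, 245 sold [FIFO — oldest first]: 17 @ $21.90 + 178 @ $22.00 + 50 @ $21.95 = $5,385.80
Total COGS = $16,886.20 + $5,385.80 = $22,272.00
Ending inventory: 310 @ $21.95 + 243 @ $18.05 = $11,190.65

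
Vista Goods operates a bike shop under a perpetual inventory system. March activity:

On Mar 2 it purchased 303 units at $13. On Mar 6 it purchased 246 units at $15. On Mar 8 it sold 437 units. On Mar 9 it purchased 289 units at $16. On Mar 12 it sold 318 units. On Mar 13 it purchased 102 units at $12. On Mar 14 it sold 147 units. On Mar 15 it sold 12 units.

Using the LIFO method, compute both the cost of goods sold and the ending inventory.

Mar 8, 437 sold [LIFO — newest first]: 246 @ $15 + 191 @ $13 = $6,173
Mar 12, 318 sold [LIFO — newest first]: 289 @ $16 + 29 @ $13 = $5,001
Mar 14, 147 sold [LIFO — newest first]: 102 @ $12 + 45 @ $13 = $1,809
Mar 15, 12 sold [LIFO — newest first]: 12 @ $13 = $156
Total COGS = $6,173 + $5,001 + $1,809 + $156 = $13,139
Ending inventory: 26 @ $13 = $338

COGS = $13,139; ending inventory = $338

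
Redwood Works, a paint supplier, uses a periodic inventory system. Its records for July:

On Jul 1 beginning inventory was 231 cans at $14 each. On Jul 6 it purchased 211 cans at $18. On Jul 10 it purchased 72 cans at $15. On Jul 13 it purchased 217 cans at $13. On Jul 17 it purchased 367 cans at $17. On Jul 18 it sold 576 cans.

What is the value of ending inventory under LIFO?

Ending inventory = $8,216

Jul 18, 576 sold [LIFO — newest first]: 367 @ $17 + 209 @ $13 = $8,956
Ending inventory: 231 @ $14 + 211 @ $18 + 72 @ $15 + 8 @ $13 = $8,216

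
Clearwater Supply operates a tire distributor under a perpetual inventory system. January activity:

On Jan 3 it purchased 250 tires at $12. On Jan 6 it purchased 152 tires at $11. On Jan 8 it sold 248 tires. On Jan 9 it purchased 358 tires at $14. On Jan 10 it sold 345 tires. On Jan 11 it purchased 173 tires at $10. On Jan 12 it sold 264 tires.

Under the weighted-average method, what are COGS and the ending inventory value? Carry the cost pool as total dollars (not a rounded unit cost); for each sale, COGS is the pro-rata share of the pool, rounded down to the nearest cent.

After Jan 3: 250 on hand, pool $3,000.00 (≈ $12.0000 each)
After Jan 6: 402 on hand, pool $4,672.00 (≈ $11.6219 each)
Jan 8, sell 248: 248/402 × $4,672.00 → $2,882.22
After Jan 9: 512 on hand, pool $6,801.78 (≈ $13.2847 each)
Jan 10, sell 345: 345/512 × $6,801.78 → $4,583.23
After Jan 11: 340 on hand, pool $3,948.55 (≈ $11.6134 each)
Jan 12, sell 264: 264/340 × $3,948.55 → $3,065.93
Total COGS = $2,882.22 + $4,583.23 + $3,065.93 = $10,531.38
Ending inventory (cost pool remaining) = $882.62
Check: goods available $11,414.00 = COGS $10,531.38 + ending $882.62

COGS = $10,531.38; ending inventory = $882.62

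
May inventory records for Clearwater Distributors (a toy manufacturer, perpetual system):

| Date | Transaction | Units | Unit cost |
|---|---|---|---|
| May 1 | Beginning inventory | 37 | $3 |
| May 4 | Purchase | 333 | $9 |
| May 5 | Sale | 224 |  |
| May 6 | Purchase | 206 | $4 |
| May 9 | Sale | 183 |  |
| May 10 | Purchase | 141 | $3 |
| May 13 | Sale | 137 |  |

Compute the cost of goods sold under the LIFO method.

COGS = $3,159

May 5, 224 sold [LIFO — newest first]: 224 @ $9 = $2,016
May 9, 183 sold [LIFO — newest first]: 183 @ $4 = $732
May 13, 137 sold [LIFO — newest first]: 137 @ $3 = $411
Total COGS = $2,016 + $732 + $411 = $3,159
Ending inventory: 37 @ $3 + 109 @ $9 + 23 @ $4 + 4 @ $3 = $1,196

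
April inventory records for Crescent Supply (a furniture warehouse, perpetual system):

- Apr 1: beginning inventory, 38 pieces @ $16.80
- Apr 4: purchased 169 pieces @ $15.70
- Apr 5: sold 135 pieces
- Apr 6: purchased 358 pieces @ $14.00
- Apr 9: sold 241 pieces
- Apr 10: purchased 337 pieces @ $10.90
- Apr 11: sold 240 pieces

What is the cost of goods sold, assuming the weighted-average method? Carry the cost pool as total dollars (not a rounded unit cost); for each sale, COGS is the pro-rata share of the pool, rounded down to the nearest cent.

COGS = $8,508.30

After Apr 1: 38 on hand, pool $638.40 (≈ $16.8000 each)
After Apr 4: 207 on hand, pool $3,291.70 (≈ $15.9019 each)
Apr 5, sell 135: 135/207 × $3,291.70 → $2,146.76
After Apr 6: 430 on hand, pool $6,156.94 (≈ $14.3185 each)
Apr 9, sell 241: 241/430 × $6,156.94 → $3,450.75
After Apr 10: 526 on hand, pool $6,379.49 (≈ $12.1283 each)
Apr 11, sell 240: 240/526 × $6,379.49 → $2,910.79
Total COGS = $2,146.76 + $3,450.75 + $2,910.79 = $8,508.30
Ending inventory (cost pool remaining) = $3,468.70
Check: goods available $11,977.00 = COGS $8,508.30 + ending $3,468.70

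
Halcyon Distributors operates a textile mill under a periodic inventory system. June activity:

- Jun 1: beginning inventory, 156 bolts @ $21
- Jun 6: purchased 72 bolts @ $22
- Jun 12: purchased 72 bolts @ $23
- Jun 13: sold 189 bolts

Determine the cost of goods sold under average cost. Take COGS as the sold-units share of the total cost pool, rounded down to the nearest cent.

COGS = $4,105.08

Jun 13, sell 189: 189/300 × $6,516.00 → $4,105.08
Ending inventory (cost pool remaining) = $2,410.92
Check: goods available $6,516.00 = COGS $4,105.08 + ending $2,410.92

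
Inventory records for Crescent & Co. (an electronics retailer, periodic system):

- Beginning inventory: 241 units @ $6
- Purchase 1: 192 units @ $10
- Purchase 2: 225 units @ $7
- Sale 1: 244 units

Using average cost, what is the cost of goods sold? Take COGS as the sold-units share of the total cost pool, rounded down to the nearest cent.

COGS = $1,832.22

Sale 1, sell 244: 244/658 × $4,941.00 → $1,832.22
Ending inventory (cost pool remaining) = $3,108.78
Check: goods available $4,941.00 = COGS $1,832.22 + ending $3,108.78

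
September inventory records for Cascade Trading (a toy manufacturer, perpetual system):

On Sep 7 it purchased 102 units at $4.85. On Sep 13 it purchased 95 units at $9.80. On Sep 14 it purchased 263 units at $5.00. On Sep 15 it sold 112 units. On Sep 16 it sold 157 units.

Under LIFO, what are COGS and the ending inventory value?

COGS = $1,373.80; ending inventory = $1,366.90

Sep 15, 112 sold [LIFO — newest first]: 112 @ $5.00 = $560.00
Sep 16, 157 sold [LIFO — newest first]: 151 @ $5.00 + 6 @ $9.80 = $813.80
Total COGS = $560.00 + $813.80 = $1,373.80
Ending inventory: 102 @ $4.85 + 89 @ $9.80 = $1,366.90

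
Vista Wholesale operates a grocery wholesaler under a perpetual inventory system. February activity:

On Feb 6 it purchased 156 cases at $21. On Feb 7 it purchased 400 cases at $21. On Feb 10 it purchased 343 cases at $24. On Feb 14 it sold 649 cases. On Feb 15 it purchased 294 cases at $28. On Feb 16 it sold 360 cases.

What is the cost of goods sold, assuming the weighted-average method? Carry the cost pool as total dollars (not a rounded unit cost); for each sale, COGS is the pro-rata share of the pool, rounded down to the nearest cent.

COGS = $23,483.12

After Feb 6: 156 on hand, pool $3,276.00 (≈ $21.0000 each)
After Feb 7: 556 on hand, pool $11,676.00 (≈ $21.0000 each)
After Feb 10: 899 on hand, pool $19,908.00 (≈ $22.1446 each)
Feb 14, sell 649: 649/899 × $19,908.00 → $14,371.84
After Feb 15: 544 on hand, pool $13,768.16 (≈ $25.3091 each)
Feb 16, sell 360: 360/544 × $13,768.16 → $9,111.28
Total COGS = $14,371.84 + $9,111.28 = $23,483.12
Ending inventory (cost pool remaining) = $4,656.88
Check: goods available $28,140.00 = COGS $23,483.12 + ending $4,656.88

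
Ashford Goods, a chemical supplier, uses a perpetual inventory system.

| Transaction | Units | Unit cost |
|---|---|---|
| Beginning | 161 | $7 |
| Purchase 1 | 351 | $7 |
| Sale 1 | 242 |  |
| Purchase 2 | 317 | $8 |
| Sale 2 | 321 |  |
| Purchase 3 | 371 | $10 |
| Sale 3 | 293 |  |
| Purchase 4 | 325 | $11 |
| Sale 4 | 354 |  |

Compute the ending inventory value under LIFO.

Ending inventory = $2,352

Sale 1 (242) [LIFO — newest first]: 242 @ $7 = $1,694
Sale 2 (321) [LIFO — newest first]: 317 @ $8 + 4 @ $7 = $2,564
Sale 3 (293) [LIFO — newest first]: 293 @ $10 = $2,930
Sale 4 (354) [LIFO — newest first]: 325 @ $11 + 29 @ $10 = $3,865
Total COGS = $1,694 + $2,564 + $2,930 + $3,865 = $11,053
Ending inventory: 161 @ $7 + 105 @ $7 + 49 @ $10 = $2,352
Check: goods available $13,405 = COGS $11,053 + ending $2,352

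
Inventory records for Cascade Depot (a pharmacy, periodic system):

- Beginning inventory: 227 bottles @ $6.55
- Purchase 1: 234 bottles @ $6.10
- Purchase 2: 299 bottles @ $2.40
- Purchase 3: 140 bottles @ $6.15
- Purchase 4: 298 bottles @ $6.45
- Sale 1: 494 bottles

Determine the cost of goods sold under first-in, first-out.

COGS = $2,993.45

Sale 1 (494) [FIFO — oldest first]: 227 @ $6.55 + 234 @ $6.10 + 33 @ $2.40 = $2,993.45
Ending inventory: 266 @ $2.40 + 140 @ $6.15 + 298 @ $6.45 = $3,421.50
Check: goods available $6,414.95 = COGS $2,993.45 + ending $3,421.50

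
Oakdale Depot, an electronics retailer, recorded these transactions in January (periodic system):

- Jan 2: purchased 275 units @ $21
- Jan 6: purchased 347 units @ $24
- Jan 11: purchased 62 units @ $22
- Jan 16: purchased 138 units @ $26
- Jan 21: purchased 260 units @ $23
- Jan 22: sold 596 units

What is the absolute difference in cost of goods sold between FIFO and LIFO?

FIFO COGS: 275 @ $21 + 321 @ $24 = $13,479
LIFO COGS: 260 @ $23 + 138 @ $26 + 62 @ $22 + 136 @ $24 = $14,196
Difference = |$13,479 − $14,196| = $717

$717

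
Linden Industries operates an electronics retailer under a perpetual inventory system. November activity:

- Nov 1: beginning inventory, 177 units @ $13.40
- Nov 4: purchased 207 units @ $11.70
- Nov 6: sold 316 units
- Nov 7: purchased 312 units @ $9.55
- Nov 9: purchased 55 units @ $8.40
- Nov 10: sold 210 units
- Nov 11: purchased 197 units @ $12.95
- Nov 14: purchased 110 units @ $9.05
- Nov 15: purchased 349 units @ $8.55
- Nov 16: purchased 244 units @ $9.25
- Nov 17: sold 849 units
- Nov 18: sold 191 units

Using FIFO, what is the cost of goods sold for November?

Nov 6, 316 sold [FIFO — oldest first]: 177 @ $13.40 + 139 @ $11.70 = $3,998.10
Nov 10, 210 sold [FIFO — oldest first]: 68 @ $11.70 + 142 @ $9.55 = $2,151.70
Nov 17, 849 sold [FIFO — oldest first]: 170 @ $9.55 + 55 @ $8.40 + 197 @ $12.95 + 110 @ $9.05 + 317 @ $8.55 = $8,342.50
Nov 18, 191 sold [FIFO — oldest first]: 32 @ $8.55 + 159 @ $9.25 = $1,744.35
Total COGS = $3,998.10 + $2,151.70 + $8,342.50 + $1,744.35 = $16,236.65
Ending inventory: 85 @ $9.25 = $786.25

COGS = $16,236.65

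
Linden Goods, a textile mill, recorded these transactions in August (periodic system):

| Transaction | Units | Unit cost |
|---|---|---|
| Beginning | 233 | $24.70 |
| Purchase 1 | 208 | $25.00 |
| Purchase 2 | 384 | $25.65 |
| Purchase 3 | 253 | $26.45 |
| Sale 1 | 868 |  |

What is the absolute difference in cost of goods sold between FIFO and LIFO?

FIFO COGS: 233 @ $24.70 + 208 @ $25.00 + 384 @ $25.65 + 43 @ $26.45 = $21,942.05
LIFO COGS: 253 @ $26.45 + 384 @ $25.65 + 208 @ $25.00 + 23 @ $24.70 = $22,309.55
Difference = |$21,942.05 − $22,309.55| = $367.50

$367.50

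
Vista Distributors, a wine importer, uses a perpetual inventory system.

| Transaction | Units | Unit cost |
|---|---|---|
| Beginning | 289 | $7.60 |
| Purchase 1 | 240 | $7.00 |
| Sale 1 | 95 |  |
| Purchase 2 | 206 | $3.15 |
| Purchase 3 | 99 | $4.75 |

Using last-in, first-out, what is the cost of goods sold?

Sale 1 (95) [LIFO — newest first]: 95 @ $7.00 = $665.00
Ending inventory: 289 @ $7.60 + 145 @ $7.00 + 206 @ $3.15 + 99 @ $4.75 = $4,330.55
Check: goods available $4,995.55 = COGS $665.00 + ending $4,330.55

COGS = $665.00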